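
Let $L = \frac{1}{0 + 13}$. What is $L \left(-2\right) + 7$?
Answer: $\frac{89}{13} \approx 6.8462$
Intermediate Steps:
$L = \frac{1}{13} \approx 0.076923$
$L \left(-2\right) + 7 = \frac{1}{13} \left(-2\right) + 7 = - \frac{2}{13} + 7 = \frac{89}{13}$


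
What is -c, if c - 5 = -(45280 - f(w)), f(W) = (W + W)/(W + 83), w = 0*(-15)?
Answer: 45275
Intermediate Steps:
w = 0
f(W) = 2*W/(83 + W) (f(W) = (2*W)/(83 + W) = 2*W/(83 + W))
c = -45275 (c = 5 - (45280 - 2*0/(83 + 0)) = 5 - (45280 - 2*0/83) = 5 - (45280 - 1*0) = 5 - (45280 + 0) = 5 - 1*45280 = 5 - 45280 = -45275)
-c = -1*(-45275) = 45275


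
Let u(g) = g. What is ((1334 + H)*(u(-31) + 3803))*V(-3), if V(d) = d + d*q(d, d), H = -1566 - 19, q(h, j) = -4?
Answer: -8520948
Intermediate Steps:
H = -1585
V(d) = -3*d (V(d) = d + d*(-4) = d - 4*d = -3*d)
((1334 + H)*(u(-31) + 3803))*V(-3) = ((1334 - 1585)*(-31 + 3803))*(-3*(-3)) = -251*3772*9 = -946772*9 = -8520948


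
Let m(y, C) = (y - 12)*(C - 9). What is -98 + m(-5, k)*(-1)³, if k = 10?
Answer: -81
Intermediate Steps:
m(y, C) = (-12 + y)*(-9 + C)
-98 + m(-5, k)*(-1)³ = -98 + (108 - 12*10 - 9*(-5) + 10*(-5))*(-1)³ = -98 + (108 - 120 + 45 - 50)*(-1) = -98 - 17*(-1) = -98 + 17 = -81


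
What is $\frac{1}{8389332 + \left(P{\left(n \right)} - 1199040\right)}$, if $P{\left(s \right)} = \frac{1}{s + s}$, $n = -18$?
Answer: $\frac{36}{258850511} \approx 1.3908 \cdot 10^{-7}$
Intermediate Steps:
$P{\left(s \right)} = \frac{1}{2 s}$
$\frac{1}{8389332 + \left(P{\left(n \right)} - 1199040\right)} = \frac{1}{8389332 + \left(\frac{1}{2 \left(-18\right)} - 1199040\right)} = \frac{1}{8389332 + \left(\frac{1}{2} \left(- \frac{1}{18}\right) - 1199040\right)} = \frac{1}{8389332 - \frac{43165441}{36}} = \frac{1}{\frac{258850511}{36}} = \frac{36}{258850511}$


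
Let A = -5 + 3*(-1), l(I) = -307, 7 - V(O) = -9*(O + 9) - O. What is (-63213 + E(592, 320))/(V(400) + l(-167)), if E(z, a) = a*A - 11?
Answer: -65784/3781 ≈ -17.399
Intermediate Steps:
V(O) = 88 + 10*O (V(O) = 7 - (-9*(O + 9) - O) = 7 - (-9*(9 + O) - O) = 7 - ((-81 - 9*O) - O) = 7 - (-81 - 10*O) = 7 + (81 + 10*O) = 88 + 10*O)
A = -8 (A = -5 - 3 = -8)
E(z, a) = -11 - 8*a (E(z, a) = a*(-8) - 11 = -8*a - 11 = -11 - 8*a)
(-63213 + E(592, 320))/(V(400) + l(-167)) = (-63213 + (-11 - 8*320))/((88 + 10*400) - 307) = (-63213 + (-11 - 2560))/((88 + 4000) - 307) = (-63213 - 2571)/(4088 - 307) = -65784/3781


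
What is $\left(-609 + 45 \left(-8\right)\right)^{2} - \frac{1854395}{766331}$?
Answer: $\frac{719553067696}{766331} \approx 9.3896 \cdot 10^{5}$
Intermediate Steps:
$\left(-609 + 45 \left(-8\right)\right)^{2} - \frac{1854395}{766331} = \left(-609 - 360\right)^{2} - 1854395 \cdot \frac{1}{766331} = \left(-969\right)^{2} - \frac{1854395}{766331} = 938961 - \frac{1854395}{766331} = \frac{719553067696}{766331}$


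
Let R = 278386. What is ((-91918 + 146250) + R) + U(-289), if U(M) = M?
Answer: 332429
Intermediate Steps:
((-91918 + 146250) + R) + U(-289) = ((-91918 + 146250) + 278386) - 289 = (54332 + 278386) - 289 = 332718 - 289 = 332429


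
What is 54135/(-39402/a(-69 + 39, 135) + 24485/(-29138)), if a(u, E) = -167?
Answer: 263423400210/1144006481 ≈ 230.26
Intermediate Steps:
54135/(-39402/a(-69 + 39, 135) + 24485/(-29138)) = 54135/(-39402/(-167) + 24485/(-29138)) = 54135/(-39402*(-1/167) + 24485*(-1/29138)) = 54135/(39402/167 - 24485/29138) = 54135/(1144006481/4866046) = 54135*(4866046/1144006481) = 263423400210/1144006481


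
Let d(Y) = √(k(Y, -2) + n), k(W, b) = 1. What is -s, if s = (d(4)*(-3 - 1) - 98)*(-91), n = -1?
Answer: -8918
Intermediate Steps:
d(Y) = 0 (d(Y) = √(1 - 1) = √0 = 0)
s = 8918 (s = (0*(-3 - 1) - 98)*(-91) = (0*(-4) - 98)*(-91) = (0 - 98)*(-91) = -98*(-91) = 8918)
-s = -1*8918 = -8918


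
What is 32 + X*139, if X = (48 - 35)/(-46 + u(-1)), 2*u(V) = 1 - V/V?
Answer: -335/46 ≈ -7.2826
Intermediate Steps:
u(V) = 0 (u(V) = (1 - V/V)/2 = (1 - 1*1)/2 = (1 - 1)/2 = (1/2)*0 = 0)
X = -13/46 (X = (48 - 35)/(-46 + 0) = 13/(-46) = 13*(-1/46) = -13/46 ≈ -0.28261)
32 + X*139 = 32 - 13/46*139 = 32 - 1807/46 = -335/46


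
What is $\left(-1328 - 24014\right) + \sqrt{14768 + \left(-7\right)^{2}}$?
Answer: $-25342 + \sqrt{14817} \approx -25220.0$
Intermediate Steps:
$\left(-1328 - 24014\right) + \sqrt{14768 + \left(-7\right)^{2}} = -25342 + \sqrt{14768 + 49} = -25342 + \sqrt{14817}$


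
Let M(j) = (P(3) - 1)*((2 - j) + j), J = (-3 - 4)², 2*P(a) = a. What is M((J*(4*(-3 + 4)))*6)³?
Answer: 1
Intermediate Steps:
P(a) = a/2
J = 49 (J = (-7)² = 49)
M(j) = 1 (M(j) = ((½)*3 - 1)*((2 - j) + j) = (3/2 - 1)*2 = (½)*2 = 1)
M((J*(4*(-3 + 4)))*6)³ = 1³ = 1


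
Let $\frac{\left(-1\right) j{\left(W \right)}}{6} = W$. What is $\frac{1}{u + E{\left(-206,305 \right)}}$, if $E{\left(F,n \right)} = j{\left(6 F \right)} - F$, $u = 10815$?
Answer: $\frac{1}{18437} \approx 5.4239 \cdot 10^{-5}$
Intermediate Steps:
$j{\left(W \right)} = - 6 W$
$E{\left(F,n \right)} = - 37 F$ ($E{\left(F,n \right)} = - 6 \cdot 6 F - F = - 36 F - F = - 37 F$)
$\frac{1}{u + E{\left(-206,305 \right)}} = \frac{1}{10815 - -7622} = \frac{1}{10815 + 7622} = \frac{1}{18437}$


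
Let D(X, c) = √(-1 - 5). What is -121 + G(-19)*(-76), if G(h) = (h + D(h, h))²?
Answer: -27101 + 2888*I*√6 ≈ -27101.0 + 7074.1*I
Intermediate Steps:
D(X, c) = I*√6 (D(X, c) = √(-6) = I*√6)
G(h) = (h + I*√6)²
-121 + G(-19)*(-76) = -121 + (-19 + I*√6)²*(-76) = -121 - 76*(-19 + I*√6)²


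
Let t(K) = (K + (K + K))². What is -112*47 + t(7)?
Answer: -4823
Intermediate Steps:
t(K) = 9*K² (t(K) = (K + 2*K)² = (3*K)² = 9*K²)
-112*47 + t(7) = -112*47 + 9*7² = -5264 + 9*49 = -5264 + 441 = -4823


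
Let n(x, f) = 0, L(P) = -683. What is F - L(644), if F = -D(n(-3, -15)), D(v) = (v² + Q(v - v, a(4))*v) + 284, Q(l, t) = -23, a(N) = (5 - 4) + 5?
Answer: 399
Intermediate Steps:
a(N) = 6 (a(N) = 1 + 5 = 6)
D(v) = 284 + v² - 23*v (D(v) = (v² - 23*v) + 284 = 284 + v² - 23*v)
F = -284 (F = -(284 + 0² - 23*0) = -(284 + 0 + 0) = -1*284 = -284)
F - L(644) = -284 - 1*(-683) = -284 + 683 = 399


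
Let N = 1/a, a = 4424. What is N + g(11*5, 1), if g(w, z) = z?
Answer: 4425/4424 ≈ 1.0002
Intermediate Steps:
N = 1/4424 ≈ 0.00022604
N + g(11*5, 1) = 1/4424 + 1 = 4425/4424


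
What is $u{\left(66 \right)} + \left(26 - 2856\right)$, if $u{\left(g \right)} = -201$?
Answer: $-3031$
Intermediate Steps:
$u{\left(66 \right)} + \left(26 - 2856\right) = -201 + \left(26 - 2856\right) = -201 - 2830 = -3031$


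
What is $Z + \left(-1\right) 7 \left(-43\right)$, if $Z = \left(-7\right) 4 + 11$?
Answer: $284$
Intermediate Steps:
$Z = -17$ ($Z = -28 + 11 = -17$)
$Z + \left(-1\right) 7 \left(-43\right) = -17 + \left(-1\right) 7 \left(-43\right) = -17 - -301 = -17 + 301 = 284$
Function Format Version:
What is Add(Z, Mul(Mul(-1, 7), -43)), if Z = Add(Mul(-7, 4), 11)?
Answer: 284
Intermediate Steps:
Z = -17 (Z = Add(-28, 11) = -17)
Add(Z, Mul(Mul(-1, 7), -43)) = Add(-17, Mul(Mul(-1, 7), -43)) = Add(-17, Mul(-7, -43)) = Add(-17, 301) = 284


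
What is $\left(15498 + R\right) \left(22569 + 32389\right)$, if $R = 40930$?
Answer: $3101170024$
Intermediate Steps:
$\left(15498 + R\right) \left(22569 + 32389\right) = \left(15498 + 40930\right) \left(22569 + 32389\right) = 56428 \cdot 54958 = 3101170024$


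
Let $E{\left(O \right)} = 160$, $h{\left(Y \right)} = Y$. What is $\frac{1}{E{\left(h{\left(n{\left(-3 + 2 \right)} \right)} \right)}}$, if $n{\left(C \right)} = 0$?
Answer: $\frac{1}{160} \approx 0.00625$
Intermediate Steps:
$\frac{1}{E{\left(h{\left(n{\left(-3 + 2 \right)} \right)} \right)}} = \frac{1}{160}$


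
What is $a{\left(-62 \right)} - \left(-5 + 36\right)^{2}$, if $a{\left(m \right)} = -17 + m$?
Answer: $-1040$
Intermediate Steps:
$a{\left(-62 \right)} - \left(-5 + 36\right)^{2} = \left(-17 - 62\right) - \left(-5 + 36\right)^{2} = -79 - 31^{2} = -79 - 961 = -1040$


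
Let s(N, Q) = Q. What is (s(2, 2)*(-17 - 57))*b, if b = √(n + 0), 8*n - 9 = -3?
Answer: -74*√3 ≈ -128.17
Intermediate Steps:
n = ¾ (n = 9/8 + (⅛)*(-3) = 9/8 - 3/8 = ¾ ≈ 0.75000)
b = √3/2 (b = √(¾ + 0) = √(¾) = √3/2 ≈ 0.86602)
(s(2, 2)*(-17 - 57))*b = (2*(-17 - 57))*(√3/2) = (2*(-74))*(√3/2) = -74*√3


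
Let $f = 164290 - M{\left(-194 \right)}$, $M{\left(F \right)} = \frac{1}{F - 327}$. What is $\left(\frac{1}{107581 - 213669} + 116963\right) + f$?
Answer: $\frac{15545373171111}{55271848} \approx 2.8125 \cdot 10^{5}$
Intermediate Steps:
$M{\left(F \right)} = \frac{1}{-327 + F}$
$f = \frac{85595091}{521}$ ($f = 164290 - \frac{1}{-327 - 194} = 164290 - \frac{1}{-521} = 164290 - - \frac{1}{521} = 164290 + \frac{1}{521} = \frac{85595091}{521} \approx 1.6429 \cdot 10^{5}$)
$\left(\frac{1}{107581 - 213669} + 116963\right) + f = \left(\frac{1}{107581 - 213669} + 116963\right) + \frac{85595091}{521} = \left(\frac{1}{-106088} + 116963\right) + \frac{85595091}{521} = \left(- \frac{1}{106088} + 116963\right) + \frac{85595091}{521} = \frac{12408370743}{106088} + \frac{85595091}{521} = \frac{15545373171111}{55271848}$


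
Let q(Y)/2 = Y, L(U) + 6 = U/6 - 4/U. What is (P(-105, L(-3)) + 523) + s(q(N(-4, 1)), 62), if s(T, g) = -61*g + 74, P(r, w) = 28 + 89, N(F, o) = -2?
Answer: -3068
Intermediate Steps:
L(U) = -6 - 4/U + U/6 (L(U) = -6 + (U/6 - 4/U) = -6 + (-4/U + U/6) = -6 - 4/U + U/6)
q(Y) = 2*Y
P(r, w) = 117
s(T, g) = 74 - 61*g
(P(-105, L(-3)) + 523) + s(q(N(-4, 1)), 62) = (117 + 523) + (74 - 61*62) = 640 + (74 - 3782) = 640 - 3708 = -3068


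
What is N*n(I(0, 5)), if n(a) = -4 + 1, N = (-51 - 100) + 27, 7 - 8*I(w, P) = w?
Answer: 372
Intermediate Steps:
I(w, P) = 7/8 - w/8
N = -124 (N = -151 + 27 = -124)
n(a) = -3
N*n(I(0, 5)) = -124*(-3) = 372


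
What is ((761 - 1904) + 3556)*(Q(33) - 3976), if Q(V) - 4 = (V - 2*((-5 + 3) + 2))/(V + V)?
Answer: -19166459/2 ≈ -9.5832e+6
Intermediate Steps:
Q(V) = 9/2 (Q(V) = 4 + (V - 2*((-5 + 3) + 2))/(V + V) = 4 + (V - 2*(-2 + 2))/((2*V)) = 4 + (V - 2*0)*(1/(2*V)) = 4 + (V + 0)*(1/(2*V)) = 4 + V*(1/(2*V)) = 4 + ½ = 9/2)
((761 - 1904) + 3556)*(Q(33) - 3976) = ((761 - 1904) + 3556)*(9/2 - 3976) = (-1143 + 3556)*(-7943/2) = 2413*(-7943/2) = -19166459/2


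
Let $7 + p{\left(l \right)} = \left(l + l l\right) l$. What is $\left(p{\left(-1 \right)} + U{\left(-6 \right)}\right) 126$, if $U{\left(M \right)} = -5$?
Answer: $-1512$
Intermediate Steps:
$p{\left(l \right)} = -7 + l \left(l + l^{2}\right)$ ($p{\left(l \right)} = -7 + \left(l + l l\right) l = -7 + \left(l + l^{2}\right) l = -7 + l \left(l + l^{2}\right)$)
$\left(p{\left(-1 \right)} + U{\left(-6 \right)}\right) 126 = \left(\left(-7 + \left(-1\right)^{2} + \left(-1\right)^{3}\right) - 5\right) 126 = \left(\left(-7 + 1 - 1\right) - 5\right) 126 = \left(-7 - 5\right) 126 = \left(-12\right) 126 = -1512$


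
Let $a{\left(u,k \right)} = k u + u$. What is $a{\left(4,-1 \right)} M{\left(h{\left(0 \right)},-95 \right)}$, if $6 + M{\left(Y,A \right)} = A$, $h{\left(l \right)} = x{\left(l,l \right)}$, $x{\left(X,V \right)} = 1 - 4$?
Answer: $0$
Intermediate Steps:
$x{\left(X,V \right)} = -3$
$h{\left(l \right)} = -3$
$a{\left(u,k \right)} = u + k u$
$M{\left(Y,A \right)} = -6 + A$
$a{\left(4,-1 \right)} M{\left(h{\left(0 \right)},-95 \right)} = 4 \left(1 - 1\right) \left(-6 - 95\right) = 4 \cdot 0 \left(-101\right) = 0 \left(-101\right) = 0$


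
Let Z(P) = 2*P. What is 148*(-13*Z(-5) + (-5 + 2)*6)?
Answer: 16576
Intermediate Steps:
148*(-13*Z(-5) + (-5 + 2)*6) = 148*(-26*(-5) + (-5 + 2)*6) = 148*(-13*(-10) - 3*6) = 148*(130 - 18) = 148*112 = 16576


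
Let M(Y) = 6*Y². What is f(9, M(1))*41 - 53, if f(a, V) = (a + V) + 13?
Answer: 1095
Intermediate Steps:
f(a, V) = 13 + V + a (f(a, V) = (V + a) + 13 = 13 + V + a)
f(9, M(1))*41 - 53 = (13 + 6*1² + 9)*41 - 53 = (13 + 6*1 + 9)*41 - 53 = (13 + 6 + 9)*41 - 53 = 28*41 - 53 = 1148 - 53 = 1095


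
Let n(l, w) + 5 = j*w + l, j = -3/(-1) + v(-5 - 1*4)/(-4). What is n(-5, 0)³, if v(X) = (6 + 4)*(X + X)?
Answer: -1000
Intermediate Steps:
v(X) = 20*X (v(X) = 10*(2*X) = 20*X)
j = 48 (j = -3/(-1) + (20*(-5 - 1*4))/(-4) = -3*(-1) + (20*(-5 - 4))*(-¼) = 3 + (20*(-9))*(-¼) = 3 - 180*(-¼) = 3 + 45 = 48)
n(l, w) = -5 + l + 48*w (n(l, w) = -5 + (48*w + l) = -5 + (l + 48*w) = -5 + l + 48*w)
n(-5, 0)³ = (-5 - 5 + 48*0)³ = (-5 - 5 + 0)³ = (-10)³ = -1000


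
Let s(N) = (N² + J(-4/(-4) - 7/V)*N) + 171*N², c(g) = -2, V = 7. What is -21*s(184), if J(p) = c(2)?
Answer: -122280144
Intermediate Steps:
J(p) = -2
s(N) = -2*N + 172*N² (s(N) = (N² - 2*N) + 171*N² = -2*N + 172*N²)
-21*s(184) = -42*184*(-1 + 86*184) = -42*184*(-1 + 15824) = -42*184*15823 = -21*5822864 = -122280144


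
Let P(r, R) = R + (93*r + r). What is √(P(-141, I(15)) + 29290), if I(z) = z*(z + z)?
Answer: √16486 ≈ 128.40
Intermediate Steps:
I(z) = 2*z² (I(z) = z*(2*z) = 2*z²)
P(r, R) = R + 94*r
√(P(-141, I(15)) + 29290) = √((2*15² + 94*(-141)) + 29290) = √((2*225 - 13254) + 29290) = √((450 - 13254) + 29290) = √(-12804 + 29290) = √16486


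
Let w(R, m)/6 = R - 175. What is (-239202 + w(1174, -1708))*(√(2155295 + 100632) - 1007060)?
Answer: 234854448480 - 233208*√2255927 ≈ 2.3450e+11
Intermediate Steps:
w(R, m) = -1050 + 6*R (w(R, m) = 6*(R - 175) = 6*(-175 + R) = -1050 + 6*R)
(-239202 + w(1174, -1708))*(√(2155295 + 100632) - 1007060) = (-239202 + (-1050 + 6*1174))*(√(2155295 + 100632) - 1007060) = (-239202 + (-1050 + 7044))*(√2255927 - 1007060) = (-239202 + 5994)*(-1007060 + √2255927) = -233208*(-1007060 + √2255927) = 234854448480 - 233208*√2255927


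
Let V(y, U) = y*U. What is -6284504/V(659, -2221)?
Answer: 6284504/1463639 ≈ 4.2938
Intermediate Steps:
V(y, U) = U*y
-6284504/V(659, -2221) = -6284504/((-2221*659)) = -6284504/(-1463639) = -6284504*(-1/1463639) = 6284504/1463639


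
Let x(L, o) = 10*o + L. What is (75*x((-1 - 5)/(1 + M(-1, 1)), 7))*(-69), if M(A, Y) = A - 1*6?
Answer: -367425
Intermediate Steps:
M(A, Y) = -6 + A (M(A, Y) = A - 6 = -6 + A)
x(L, o) = L + 10*o
(75*x((-1 - 5)/(1 + M(-1, 1)), 7))*(-69) = (75*((-1 - 5)/(1 + (-6 - 1)) + 10*7))*(-69) = (75*(-6/(1 - 7) + 70))*(-69) = (75*(-6/(-6) + 70))*(-69) = (75*(-6*(-⅙) + 70))*(-69) = (75*(1 + 70))*(-69) = (75*71)*(-69) = 5325*(-69) = -367425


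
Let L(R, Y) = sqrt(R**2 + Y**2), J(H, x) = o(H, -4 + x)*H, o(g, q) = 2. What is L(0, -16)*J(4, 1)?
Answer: 128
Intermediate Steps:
J(H, x) = 2*H
L(0, -16)*J(4, 1) = sqrt(0**2 + (-16)**2)*(2*4) = sqrt(0 + 256)*8 = sqrt(256)*8 = 16*8 = 128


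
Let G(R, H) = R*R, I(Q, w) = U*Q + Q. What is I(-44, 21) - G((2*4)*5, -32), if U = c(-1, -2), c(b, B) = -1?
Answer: -1600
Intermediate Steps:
U = -1
I(Q, w) = 0 (I(Q, w) = -Q + Q = 0)
G(R, H) = R**2
I(-44, 21) - G((2*4)*5, -32) = 0 - ((2*4)*5)**2 = 0 - (8*5)**2 = 0 - 1*40**2 = 0 - 1*1600 = 0 - 1600 = -1600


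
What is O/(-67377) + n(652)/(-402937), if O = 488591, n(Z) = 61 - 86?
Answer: -196869707342/27148686249 ≈ -7.2515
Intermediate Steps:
n(Z) = -25
O/(-67377) + n(652)/(-402937) = 488591/(-67377) - 25/(-402937) = 488591*(-1/67377) - 25*(-1/402937) = -488591/67377 + 25/402937 = -196869707342/27148686249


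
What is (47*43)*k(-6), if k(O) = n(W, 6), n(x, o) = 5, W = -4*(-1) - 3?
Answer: 10105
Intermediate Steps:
W = 1 (W = 4 - 3 = 1)
k(O) = 5
(47*43)*k(-6) = (47*43)*5 = 2021*5 = 10105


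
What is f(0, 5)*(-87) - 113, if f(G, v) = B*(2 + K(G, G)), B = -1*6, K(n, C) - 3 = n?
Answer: 2497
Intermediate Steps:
K(n, C) = 3 + n
B = -6
f(G, v) = -30 - 6*G (f(G, v) = -6*(2 + (3 + G)) = -6*(5 + G) = -30 - 6*G)
f(0, 5)*(-87) - 113 = (-30 - 6*0)*(-87) - 113 = (-30 + 0)*(-87) - 113 = -30*(-87) - 113 = 2610 - 113 = 2497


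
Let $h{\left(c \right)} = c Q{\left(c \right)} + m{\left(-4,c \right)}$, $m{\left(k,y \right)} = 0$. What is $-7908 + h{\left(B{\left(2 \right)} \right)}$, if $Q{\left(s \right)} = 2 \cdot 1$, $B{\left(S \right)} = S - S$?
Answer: $-7908$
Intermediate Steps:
$B{\left(S \right)} = 0$
$Q{\left(s \right)} = 2$
$h{\left(c \right)} = 2 c$ ($h{\left(c \right)} = c 2 + 0 = 2 c + 0 = 2 c$)
$-7908 + h{\left(B{\left(2 \right)} \right)} = -7908 + 2 \cdot 0 = -7908 + 0 = -7908$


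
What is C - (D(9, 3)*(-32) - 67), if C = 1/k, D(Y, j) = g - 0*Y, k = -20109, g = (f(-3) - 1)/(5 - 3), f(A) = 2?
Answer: 1669046/20109 ≈ 83.000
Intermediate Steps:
g = ½ (g = (2 - 1)/(5 - 3) = 1/2 = 1*(½) = ½ ≈ 0.50000)
D(Y, j) = ½ (D(Y, j) = ½ - 0*Y = ½ - 1*0 = ½ + 0 = ½)
C = -1/20109 (C = 1/(-20109) = -1/20109 ≈ -4.9729e-5)
C - (D(9, 3)*(-32) - 67) = -1/20109 - ((½)*(-32) - 67) = -1/20109 - (-16 - 67) = -1/20109 - 1*(-83) = -1/20109 + 83 = 1669046/20109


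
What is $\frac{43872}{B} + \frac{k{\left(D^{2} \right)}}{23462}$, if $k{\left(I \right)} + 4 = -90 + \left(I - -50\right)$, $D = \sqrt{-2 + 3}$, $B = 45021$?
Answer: $\frac{342462987}{352094234} \approx 0.97265$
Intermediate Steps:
$D = 1$ ($D = \sqrt{1} = 1$)
$k{\left(I \right)} = -44 + I$ ($k{\left(I \right)} = -4 + \left(-90 + \left(I - -50\right)\right) = -4 + \left(-90 + \left(I + 50\right)\right) = -4 + \left(-90 + \left(50 + I\right)\right) = -4 + \left(-40 + I\right) = -44 + I$)
$\frac{43872}{B} + \frac{k{\left(D^{2} \right)}}{23462} = \frac{43872}{45021} + \frac{-44 + 1^{2}}{23462} = 43872 \cdot \frac{1}{45021} + \left(-44 + 1\right) \frac{1}{23462} = \frac{14624}{15007} - \frac{43}{23462} = \frac{342462987}{352094234}$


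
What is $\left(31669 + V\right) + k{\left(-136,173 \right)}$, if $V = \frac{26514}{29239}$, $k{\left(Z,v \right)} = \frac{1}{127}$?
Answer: $\frac{117601572674}{3713353} \approx 31670.0$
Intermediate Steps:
$k{\left(Z,v \right)} = \frac{1}{127}$
$V = \frac{26514}{29239}$ ($V = 26514 \cdot \frac{1}{29239} = \frac{26514}{29239} \approx 0.9068$)
$\left(31669 + V\right) + k{\left(-136,173 \right)} = \left(31669 + \frac{26514}{29239}\right) + \frac{1}{127} = \frac{925996405}{29239} + \frac{1}{127} = \frac{117601572674}{3713353}$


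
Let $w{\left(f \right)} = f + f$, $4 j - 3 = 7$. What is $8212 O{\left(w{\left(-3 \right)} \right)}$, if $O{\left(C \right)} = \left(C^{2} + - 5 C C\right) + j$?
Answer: $-1161998$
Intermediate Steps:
$j = \frac{5}{2}$ ($j = \frac{3}{4} + \frac{1}{4} \cdot 7 = \frac{3}{4} + \frac{7}{4} = \frac{5}{2} \approx 2.5$)
$w{\left(f \right)} = 2 f$
$O{\left(C \right)} = \frac{5}{2} - 4 C^{2}$ ($O{\left(C \right)} = \left(C^{2} + - 5 C C\right) + \frac{5}{2} = \left(C^{2} - 5 C^{2}\right) + \frac{5}{2} = - 4 C^{2} + \frac{5}{2} = \frac{5}{2} - 4 C^{2}$)
$8212 O{\left(w{\left(-3 \right)} \right)} = 8212 \left(\frac{5}{2} - 4 \left(2 \left(-3\right)\right)^{2}\right) = 8212 \left(\frac{5}{2} - 4 \left(-6\right)^{2}\right) = 8212 \left(\frac{5}{2} - 144\right) = 8212 \left(- \frac{283}{2}\right) = -1161998$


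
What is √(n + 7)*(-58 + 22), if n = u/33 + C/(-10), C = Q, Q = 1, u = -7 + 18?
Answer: -6*√6510/5 ≈ -96.822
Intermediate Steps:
u = 11
C = 1
n = 7/30 (n = 11/33 + 1/(-10) = 11*(1/33) + 1*(-⅒) = ⅓ - ⅒ = 7/30 ≈ 0.23333)
√(n + 7)*(-58 + 22) = √(7/30 + 7)*(-58 + 22) = √(217/30)*(-36) = (√6510/30)*(-36) = -6*√6510/5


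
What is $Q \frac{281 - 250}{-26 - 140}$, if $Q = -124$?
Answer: $\frac{1922}{83} \approx 23.157$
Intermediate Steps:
$Q \frac{281 - 250}{-26 - 140} = - 124 \frac{281 - 250}{-26 - 140} = - 124 \frac{31}{-166} = - 124 \cdot 31 \left(- \frac{1}{166}\right) = \left(-124\right) \left(- \frac{31}{166}\right) = \frac{1922}{83}$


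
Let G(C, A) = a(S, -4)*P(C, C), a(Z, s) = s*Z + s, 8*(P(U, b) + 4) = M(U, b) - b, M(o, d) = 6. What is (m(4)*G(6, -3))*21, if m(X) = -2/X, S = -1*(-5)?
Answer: -1008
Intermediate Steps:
S = 5
P(U, b) = -13/4 - b/8 (P(U, b) = -4 + (6 - b)/8 = -4 + (¾ - b/8) = -13/4 - b/8)
a(Z, s) = s + Z*s (a(Z, s) = Z*s + s = s + Z*s)
G(C, A) = 78 + 3*C (G(C, A) = (-4*(1 + 5))*(-13/4 - C/8) = (-4*6)*(-13/4 - C/8) = -24*(-13/4 - C/8) = 78 + 3*C)
(m(4)*G(6, -3))*21 = ((-2/4)*(78 + 3*6))*21 = ((-2*¼)*(78 + 18))*21 = -½*96*21 = -48*21 = -1008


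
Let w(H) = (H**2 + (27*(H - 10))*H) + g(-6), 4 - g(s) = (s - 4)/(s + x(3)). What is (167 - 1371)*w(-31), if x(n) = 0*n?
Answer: -127432564/3 ≈ -4.2478e+7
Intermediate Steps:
x(n) = 0
g(s) = 4 - (-4 + s)/s (g(s) = 4 - (s - 4)/(s + 0) = 4 - (-4 + s)/s)
w(H) = 7/3 + H**2 + H*(-270 + 27*H) (w(H) = (H**2 + (27*(H - 10))*H) + (3 + 4/(-6)) = (H**2 + (27*(-10 + H))*H) + (3 + 4*(-1/6)) = (H**2 + (-270 + 27*H)*H) + (3 - 2/3) = (H**2 + H*(-270 + 27*H)) + 7/3 = 7/3 + H**2 + H*(-270 + 27*H))
(167 - 1371)*w(-31) = (167 - 1371)*(7/3 - 270*(-31) + 28*(-31)**2) = -1204*(7/3 + 8370 + 28*961) = -1204*(7/3 + 8370 + 26908) = -1204*105841/3 = -127432564/3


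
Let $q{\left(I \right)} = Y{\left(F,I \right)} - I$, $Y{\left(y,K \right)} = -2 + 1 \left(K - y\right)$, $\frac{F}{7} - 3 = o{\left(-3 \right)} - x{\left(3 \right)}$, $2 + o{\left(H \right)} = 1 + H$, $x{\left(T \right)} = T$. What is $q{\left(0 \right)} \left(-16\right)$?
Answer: $-416$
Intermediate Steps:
$o{\left(H \right)} = -1 + H$ ($o{\left(H \right)} = -2 + \left(1 + H\right) = -1 + H$)
$F = -28$ ($F = 21 + 7 \left(\left(-1 - 3\right) - 3\right) = 21 + 7 \left(-4 - 3\right) = 21 + 7 \left(-7\right) = 21 - 49 = -28$)
$Y{\left(y,K \right)} = -2 + K - y$ ($Y{\left(y,K \right)} = -2 + \left(K - y\right) = -2 + K - y$)
$q{\left(I \right)} = 26$ ($q{\left(I \right)} = \left(-2 + I - -28\right) - I = \left(-2 + I + 28\right) - I = \left(26 + I\right) - I = 26$)
$q{\left(0 \right)} \left(-16\right) = 26 \left(-16\right) = -416$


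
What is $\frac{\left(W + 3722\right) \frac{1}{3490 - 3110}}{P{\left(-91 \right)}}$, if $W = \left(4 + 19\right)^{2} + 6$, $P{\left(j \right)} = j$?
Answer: $- \frac{4257}{34580} \approx -0.12311$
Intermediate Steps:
$W = 535$ ($W = 23^{2} + 6 = 529 + 6 = 535$)
$\frac{\left(W + 3722\right) \frac{1}{3490 - 3110}}{P{\left(-91 \right)}} = \frac{\left(535 + 3722\right) \frac{1}{3490 - 3110}}{-91} = \frac{4257}{380} \left(- \frac{1}{91}\right) = - \frac{4257}{34580}$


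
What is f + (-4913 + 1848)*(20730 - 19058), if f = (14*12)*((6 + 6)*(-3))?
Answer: -5130728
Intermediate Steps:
f = -6048 (f = 168*(12*(-3)) = 168*(-36) = -6048)
f + (-4913 + 1848)*(20730 - 19058) = -6048 + (-4913 + 1848)*(20730 - 19058) = -6048 - 3065*1672 = -6048 - 5124680 = -5130728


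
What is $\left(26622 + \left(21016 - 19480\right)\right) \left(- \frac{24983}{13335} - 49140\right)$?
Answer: $- \frac{878672914834}{635} \approx -1.3837 \cdot 10^{9}$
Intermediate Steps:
$\left(26622 + \left(21016 - 19480\right)\right) \left(- \frac{24983}{13335} - 49140\right) = \left(26622 + 1536\right) \left(\left(-24983\right) \frac{1}{13335} - 49140\right) = 28158 \left(- \frac{3569}{1905} - 49140\right) = 28158 \left(- \frac{93615269}{1905}\right) = - \frac{878672914834}{635}$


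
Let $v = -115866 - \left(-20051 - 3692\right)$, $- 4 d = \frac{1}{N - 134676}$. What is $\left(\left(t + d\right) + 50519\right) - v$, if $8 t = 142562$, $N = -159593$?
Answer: $\frac{94438131691}{588538} \approx 1.6046 \cdot 10^{5}$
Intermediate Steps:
$t = \frac{71281}{4}$ ($t = \frac{1}{8} \cdot 142562 = \frac{71281}{4} \approx 17820.0$)
$d = \frac{1}{1177076}$ ($d = - \frac{1}{4 \left(-159593 - 134676\right)} = - \frac{1}{4 \left(-294269\right)} = \left(- \frac{1}{4}\right) \left(- \frac{1}{294269}\right) = \frac{1}{1177076} \approx 8.4956 \cdot 10^{-7}$)
$v = -92123$ ($v = -115866 - -23743 = -115866 + 23743 = -92123$)
$\left(\left(t + d\right) + 50519\right) - v = \left(\left(\frac{71281}{4} + \frac{1}{1177076}\right) + 50519\right) - -92123 = \left(\frac{10487894295}{588538} + 50519\right) + 92123 = \frac{40220245517}{588538} + 92123 = \frac{94438131691}{588538}$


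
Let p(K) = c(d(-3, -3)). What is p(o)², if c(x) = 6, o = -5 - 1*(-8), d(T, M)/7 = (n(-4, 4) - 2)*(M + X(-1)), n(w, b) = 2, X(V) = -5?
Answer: 36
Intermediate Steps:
d(T, M) = 0 (d(T, M) = 7*((2 - 2)*(M - 5)) = 7*(0*(-5 + M)) = 7*0 = 0)
o = 3 (o = -5 + 8 = 3)
p(K) = 6
p(o)² = 6² = 36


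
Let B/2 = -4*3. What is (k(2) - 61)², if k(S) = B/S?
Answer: 5329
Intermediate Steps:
B = -24 (B = 2*(-4*3) = 2*(-12) = -24)
k(S) = -24/S
(k(2) - 61)² = (-24/2 - 61)² = (-24*½ - 61)² = (-12 - 61)² = (-73)² = 5329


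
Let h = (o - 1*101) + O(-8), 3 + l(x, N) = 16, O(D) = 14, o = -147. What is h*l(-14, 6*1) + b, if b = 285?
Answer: -2757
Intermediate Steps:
l(x, N) = 13 (l(x, N) = -3 + 16 = 13)
h = -234 (h = (-147 - 1*101) + 14 = (-147 - 101) + 14 = -248 + 14 = -234)
h*l(-14, 6*1) + b = -234*13 + 285 = -3042 + 285 = -2757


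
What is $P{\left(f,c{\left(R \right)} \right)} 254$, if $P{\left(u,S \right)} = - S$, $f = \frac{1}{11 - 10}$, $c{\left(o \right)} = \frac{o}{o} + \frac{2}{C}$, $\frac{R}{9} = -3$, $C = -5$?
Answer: $- \frac{762}{5} \approx -152.4$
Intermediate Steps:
$R = -27$ ($R = 9 \left(-3\right) = -27$)
$c{\left(o \right)} = \frac{3}{5}$ ($c{\left(o \right)} = \frac{o}{o} + \frac{2}{-5} = 1 + 2 \left(- \frac{1}{5}\right) = 1 - \frac{2}{5} = \frac{3}{5}$)
$f = 1$ ($f = 1^{-1} = 1$)
$P{\left(f,c{\left(R \right)} \right)} 254 = \left(-1\right) \frac{3}{5} \cdot 254 = \left(- \frac{3}{5}\right) 254 = - \frac{762}{5}$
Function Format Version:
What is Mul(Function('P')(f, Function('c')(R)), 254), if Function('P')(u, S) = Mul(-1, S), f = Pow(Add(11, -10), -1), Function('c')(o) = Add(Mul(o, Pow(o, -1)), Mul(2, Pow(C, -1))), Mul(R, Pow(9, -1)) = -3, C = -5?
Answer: Rational(-762, 5) ≈ -152.40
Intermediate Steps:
R = -27 (R = Mul(9, -3) = -27)
Function('c')(o) = Rational(3, 5) (Function('c')(o) = Add(Mul(o, Pow(o, -1)), Mul(2, Pow(-5, -1))) = Add(1, Mul(2, Rational(-1, 5))) = Add(1, Rational(-2, 5)) = Rational(3, 5))
f = 1 (f = Pow(1, -1) = 1)
Mul(Function('P')(f, Function('c')(R)), 254) = Mul(Mul(-1, Rational(3, 5)), 254) = Mul(Rational(-3, 5), 254) = Rational(-762, 5)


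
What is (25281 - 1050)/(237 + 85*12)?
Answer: 8077/419 ≈ 19.277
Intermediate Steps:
(25281 - 1050)/(237 + 85*12) = 24231/(237 + 1020) = 24231/1257 = 24231*(1/1257) = 8077/419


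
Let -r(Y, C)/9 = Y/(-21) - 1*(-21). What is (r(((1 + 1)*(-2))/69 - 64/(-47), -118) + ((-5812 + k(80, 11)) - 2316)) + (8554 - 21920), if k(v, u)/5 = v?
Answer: -23006319/1081 ≈ -21282.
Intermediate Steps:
k(v, u) = 5*v
r(Y, C) = -189 + 3*Y/7 (r(Y, C) = -9*(Y/(-21) - 1*(-21)) = -9*(Y*(-1/21) + 21) = -9*(-Y/21 + 21) = -9*(21 - Y/21) = -189 + 3*Y/7)
(r(((1 + 1)*(-2))/69 - 64/(-47), -118) + ((-5812 + k(80, 11)) - 2316)) + (8554 - 21920) = ((-189 + 3*(((1 + 1)*(-2))/69 - 64/(-47))/7) + ((-5812 + 5*80) - 2316)) + (8554 - 21920) = ((-189 + 3*((2*(-2))*(1/69) - 64*(-1/47))/7) + ((-5812 + 400) - 2316)) - 13366 = ((-189 + 3*(-4*1/69 + 64/47)/7) + (-5412 - 2316)) - 13366 = ((-189 + 3*(-4/69 + 64/47)/7) - 7728) - 13366 = ((-189 + (3/7)*(4228/3243)) - 7728) - 13366 = ((-189 + 604/1081) - 7728) - 13366 = (-203705/1081 - 7728) - 13366 = -8557673/1081 - 13366 = -23006319/1081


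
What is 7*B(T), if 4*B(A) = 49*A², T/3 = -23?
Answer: 1633023/4 ≈ 4.0826e+5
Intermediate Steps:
T = -69 (T = 3*(-23) = -69)
B(A) = 49*A²/4 (B(A) = (49*A²)/4 = 49*A²/4)
7*B(T) = 7*((49/4)*(-69)²) = 7*((49/4)*4761) = 7*(233289/4) = 1633023/4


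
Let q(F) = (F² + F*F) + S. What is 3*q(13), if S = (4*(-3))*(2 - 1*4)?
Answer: 1086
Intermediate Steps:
S = 24 (S = -12*(2 - 4) = -12*(-2) = 24)
q(F) = 24 + 2*F² (q(F) = (F² + F*F) + 24 = (F² + F²) + 24 = 2*F² + 24 = 24 + 2*F²)
3*q(13) = 3*(24 + 2*13²) = 3*(24 + 2*169) = 3*(24 + 338) = 3*362 = 1086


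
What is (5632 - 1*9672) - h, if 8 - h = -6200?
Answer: -10248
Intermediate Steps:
h = 6208 (h = 8 - 1*(-6200) = 8 + 6200 = 6208)
(5632 - 1*9672) - h = (5632 - 1*9672) - 1*6208 = (5632 - 9672) - 6208 = -4040 - 6208 = -10248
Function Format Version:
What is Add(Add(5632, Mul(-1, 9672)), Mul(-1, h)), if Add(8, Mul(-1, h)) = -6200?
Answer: -10248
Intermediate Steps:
h = 6208 (h = Add(8, Mul(-1, -6200)) = Add(8, 6200) = 6208)
Add(Add(5632, Mul(-1, 9672)), Mul(-1, h)) = Add(Add(5632, Mul(-1, 9672)), Mul(-1, 6208)) = Add(Add(5632, -9672), -6208) = Add(-4040, -6208) = -10248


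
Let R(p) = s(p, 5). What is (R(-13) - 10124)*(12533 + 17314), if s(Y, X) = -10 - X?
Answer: -302618733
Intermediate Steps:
R(p) = -15 (R(p) = -10 - 1*5 = -10 - 5 = -15)
(R(-13) - 10124)*(12533 + 17314) = (-15 - 10124)*(12533 + 17314) = -10139*29847 = -302618733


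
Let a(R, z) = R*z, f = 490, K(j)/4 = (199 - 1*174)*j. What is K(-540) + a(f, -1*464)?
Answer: -281360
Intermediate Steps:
K(j) = 100*j (K(j) = 4*((199 - 1*174)*j) = 4*((199 - 174)*j) = 4*(25*j) = 100*j)
K(-540) + a(f, -1*464) = 100*(-540) + 490*(-1*464) = -54000 + 490*(-464) = -54000 - 227360 = -281360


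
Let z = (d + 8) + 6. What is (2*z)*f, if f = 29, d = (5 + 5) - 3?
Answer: 1218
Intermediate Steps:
d = 7 (d = 10 - 3 = 7)
z = 21 (z = (7 + 8) + 6 = 15 + 6 = 21)
(2*z)*f = (2*21)*29 = 42*29 = 1218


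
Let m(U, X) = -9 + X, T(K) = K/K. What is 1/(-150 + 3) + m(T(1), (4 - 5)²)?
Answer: -1177/147 ≈ -8.0068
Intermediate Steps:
T(K) = 1
1/(-150 + 3) + m(T(1), (4 - 5)²) = 1/(-150 + 3) + (-9 + (4 - 5)²) = 1/(-147) + (-9 + (-1)²) = -1/147 + (-9 + 1) = -1/147 - 8 = -1177/147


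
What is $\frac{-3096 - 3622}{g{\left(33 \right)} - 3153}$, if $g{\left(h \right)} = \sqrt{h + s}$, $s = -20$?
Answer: $\frac{10590927}{4970698} + \frac{3359 \sqrt{13}}{4970698} \approx 2.1331$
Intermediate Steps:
$g{\left(h \right)} = \sqrt{-20 + h}$ ($g{\left(h \right)} = \sqrt{h - 20} = \sqrt{-20 + h}$)
$\frac{-3096 - 3622}{g{\left(33 \right)} - 3153} = \frac{-3096 - 3622}{\sqrt{-20 + 33} - 3153} = - \frac{6718}{\sqrt{13} - 3153} = - \frac{6718}{-3153 + \sqrt{13}}$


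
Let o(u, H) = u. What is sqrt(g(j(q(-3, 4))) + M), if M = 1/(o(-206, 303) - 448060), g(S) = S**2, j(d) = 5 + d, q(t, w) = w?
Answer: sqrt(16276334498970)/448266 ≈ 9.0000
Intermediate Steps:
M = -1/448266 (M = 1/(-206 - 448060) = 1/(-448266) = -1/448266 ≈ -2.2308e-6)
sqrt(g(j(q(-3, 4))) + M) = sqrt((5 + 4)**2 - 1/448266) = sqrt(9**2 - 1/448266) = sqrt(81 - 1/448266) = sqrt(36309545/448266) = sqrt(16276334498970)/448266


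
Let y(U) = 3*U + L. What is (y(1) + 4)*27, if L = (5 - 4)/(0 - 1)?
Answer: 162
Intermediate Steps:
L = -1 (L = 1/(-1) = 1*(-1) = -1)
y(U) = -1 + 3*U (y(U) = 3*U - 1 = -1 + 3*U)
(y(1) + 4)*27 = ((-1 + 3*1) + 4)*27 = ((-1 + 3) + 4)*27 = (2 + 4)*27 = 6*27 = 162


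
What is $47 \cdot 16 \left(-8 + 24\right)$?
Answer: $12032$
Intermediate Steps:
$47 \cdot 16 \left(-8 + 24\right) = 752 \cdot 16 = 12032$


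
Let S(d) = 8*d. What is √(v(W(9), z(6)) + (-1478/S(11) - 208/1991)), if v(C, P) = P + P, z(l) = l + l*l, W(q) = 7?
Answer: √1063960535/3982 ≈ 8.1915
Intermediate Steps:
z(l) = l + l²
v(C, P) = 2*P
√(v(W(9), z(6)) + (-1478/S(11) - 208/1991)) = √(2*(6*(1 + 6)) + (-1478/(8*11) - 208/1991)) = √(2*(6*7) + (-1478/88 - 208*1/1991)) = √(2*42 + (-1478*1/88 - 208/1991)) = √(84 + (-739/44 - 208/1991)) = √(84 - 134591/7964) = √(534385/7964) = √1063960535/3982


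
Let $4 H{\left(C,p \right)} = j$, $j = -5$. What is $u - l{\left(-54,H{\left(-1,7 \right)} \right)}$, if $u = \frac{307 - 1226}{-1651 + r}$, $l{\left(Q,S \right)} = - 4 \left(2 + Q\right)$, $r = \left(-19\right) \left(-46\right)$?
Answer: $- \frac{160697}{777} \approx -206.82$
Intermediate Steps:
$r = 874$
$H{\left(C,p \right)} = - \frac{5}{4}$ ($H{\left(C,p \right)} = \frac{1}{4} \left(-5\right) = - \frac{5}{4}$)
$l{\left(Q,S \right)} = -8 - 4 Q$
$u = \frac{919}{777}$ ($u = \frac{307 - 1226}{-1651 + 874} = - \frac{919}{-777} = \left(-919\right) \left(- \frac{1}{777}\right) = \frac{919}{777} \approx 1.1828$)
$u - l{\left(-54,H{\left(-1,7 \right)} \right)} = \frac{919}{777} - \left(-8 - -216\right) = \frac{919}{777} - \left(-8 + 216\right) = \frac{919}{777} - 208 = - \frac{160697}{777}$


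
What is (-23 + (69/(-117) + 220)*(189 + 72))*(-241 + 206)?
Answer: -26045600/13 ≈ -2.0035e+6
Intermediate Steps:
(-23 + (69/(-117) + 220)*(189 + 72))*(-241 + 206) = (-23 + (69*(-1/117) + 220)*261)*(-35) = (-23 + (-23/39 + 220)*261)*(-35) = (-23 + (8557/39)*261)*(-35) = (-23 + 744459/13)*(-35) = (744160/13)*(-35) = -26045600/13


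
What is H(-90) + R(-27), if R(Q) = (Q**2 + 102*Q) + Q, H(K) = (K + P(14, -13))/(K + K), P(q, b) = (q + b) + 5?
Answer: -30773/15 ≈ -2051.5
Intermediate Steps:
P(q, b) = 5 + b + q (P(q, b) = (b + q) + 5 = 5 + b + q)
H(K) = (6 + K)/(2*K) (H(K) = (K + (5 - 13 + 14))/(K + K) = (K + 6)/((2*K)) = (6 + K)*(1/(2*K)) = (6 + K)/(2*K))
R(Q) = Q**2 + 103*Q
H(-90) + R(-27) = (1/2)*(6 - 90)/(-90) - 27*(103 - 27) = (1/2)*(-1/90)*(-84) - 27*76 = 7/15 - 2052 = -30773/15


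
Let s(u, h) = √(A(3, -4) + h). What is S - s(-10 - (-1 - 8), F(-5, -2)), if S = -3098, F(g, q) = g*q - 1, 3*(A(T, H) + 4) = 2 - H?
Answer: -3098 - √7 ≈ -3100.6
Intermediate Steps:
A(T, H) = -10/3 - H/3 (A(T, H) = -4 + (2 - H)/3 = -4 + (⅔ - H/3) = -10/3 - H/3)
F(g, q) = -1 + g*q
s(u, h) = √(-2 + h) (s(u, h) = √((-10/3 - ⅓*(-4)) + h) = √((-10/3 + 4/3) + h) = √(-2 + h))
S - s(-10 - (-1 - 8), F(-5, -2)) = -3098 - √(-2 + (-1 - 5*(-2))) = -3098 - √(-2 + (-1 + 10)) = -3098 - √(-2 + 9) = -3098 - √7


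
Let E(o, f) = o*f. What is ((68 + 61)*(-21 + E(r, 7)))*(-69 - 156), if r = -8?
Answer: 2234925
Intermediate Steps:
E(o, f) = f*o
((68 + 61)*(-21 + E(r, 7)))*(-69 - 156) = ((68 + 61)*(-21 + 7*(-8)))*(-69 - 156) = (129*(-21 - 56))*(-225) = (129*(-77))*(-225) = -9933*(-225) = 2234925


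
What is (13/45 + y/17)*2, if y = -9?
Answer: -368/765 ≈ -0.48105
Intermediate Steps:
(13/45 + y/17)*2 = (13/45 - 9/17)*2 = -184/765*2 = -368/765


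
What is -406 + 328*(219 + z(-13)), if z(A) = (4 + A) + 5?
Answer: 70114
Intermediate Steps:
z(A) = 9 + A
-406 + 328*(219 + z(-13)) = -406 + 328*(219 + (9 - 13)) = -406 + 328*(219 - 4) = -406 + 328*215 = -406 + 70520 = 70114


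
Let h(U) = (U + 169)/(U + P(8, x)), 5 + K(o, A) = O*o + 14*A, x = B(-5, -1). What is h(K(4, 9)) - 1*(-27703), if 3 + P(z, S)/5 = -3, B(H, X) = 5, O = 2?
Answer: 2742895/99 ≈ 27706.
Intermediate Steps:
x = 5
P(z, S) = -30 (P(z, S) = -15 + 5*(-3) = -15 - 15 = -30)
K(o, A) = -5 + 2*o + 14*A (K(o, A) = -5 + (2*o + 14*A) = -5 + 2*o + 14*A)
h(U) = (169 + U)/(-30 + U) (h(U) = (U + 169)/(U - 30) = (169 + U)/(-30 + U))
h(K(4, 9)) - 1*(-27703) = (169 + (-5 + 2*4 + 14*9))/(-30 + (-5 + 2*4 + 14*9)) - 1*(-27703) = (169 + (-5 + 8 + 126))/(-30 + (-5 + 8 + 126)) + 27703 = (169 + 129)/(-30 + 129) + 27703 = 298/99 + 27703 = 2742895/99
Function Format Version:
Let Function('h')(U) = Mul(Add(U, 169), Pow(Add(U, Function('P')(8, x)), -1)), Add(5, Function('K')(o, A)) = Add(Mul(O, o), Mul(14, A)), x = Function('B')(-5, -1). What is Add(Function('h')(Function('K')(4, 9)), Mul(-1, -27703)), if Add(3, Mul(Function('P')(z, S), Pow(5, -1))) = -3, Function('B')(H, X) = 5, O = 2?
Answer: Rational(2742895, 99) ≈ 27706.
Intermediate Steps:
x = 5
Function('P')(z, S) = -30 (Function('P')(z, S) = Add(-15, Mul(5, -3)) = Add(-15, -15) = -30)
Function('K')(o, A) = Add(-5, Mul(2, o), Mul(14, A)) (Function('K')(o, A) = Add(-5, Add(Mul(2, o), Mul(14, A))) = Add(-5, Mul(2, o), Mul(14, A)))
Function('h')(U) = Mul(Pow(Add(-30, U), -1), Add(169, U)) (Function('h')(U) = Mul(Add(U, 169), Pow(Add(U, -30), -1)) = Mul(Add(169, U), Pow(Add(-30, U), -1)) = Mul(Pow(Add(-30, U), -1), Add(169, U)))
Add(Function('h')(Function('K')(4, 9)), Mul(-1, -27703)) = Add(Mul(Pow(Add(-30, Add(-5, Mul(2, 4), Mul(14, 9))), -1), Add(169, Add(-5, Mul(2, 4), Mul(14, 9)))), Mul(-1, -27703)) = Add(Mul(Pow(Add(-30, Add(-5, 8, 126)), -1), Add(169, Add(-5, 8, 126))), 27703) = Add(Mul(Pow(Add(-30, 129), -1), Add(169, 129)), 27703) = Add(Mul(Pow(99, -1), 298), 27703) = Add(Mul(Rational(1, 99), 298), 27703) = Add(Rational(298, 99), 27703) = Rational(2742895, 99)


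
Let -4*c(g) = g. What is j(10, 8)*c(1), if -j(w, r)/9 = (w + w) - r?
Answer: 27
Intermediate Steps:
j(w, r) = -18*w + 9*r (j(w, r) = -9*((w + w) - r) = -9*(2*w - r) = -9*(-r + 2*w) = -18*w + 9*r)
c(g) = -g/4
j(10, 8)*c(1) = (-18*10 + 9*8)*(-¼*1) = (-180 + 72)*(-¼) = -108*(-¼) = 27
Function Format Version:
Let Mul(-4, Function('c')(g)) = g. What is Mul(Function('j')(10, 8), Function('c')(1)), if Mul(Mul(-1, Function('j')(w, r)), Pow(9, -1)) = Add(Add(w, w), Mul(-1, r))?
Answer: 27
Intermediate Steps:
Function('j')(w, r) = Add(Mul(-18, w), Mul(9, r)) (Function('j')(w, r) = Mul(-9, Add(Add(w, w), Mul(-1, r))) = Mul(-9, Add(Mul(2, w), Mul(-1, r))) = Mul(-9, Add(Mul(-1, r), Mul(2, w))) = Add(Mul(-18, w), Mul(9, r)))
Function('c')(g) = Mul(Rational(-1, 4), g)
Mul(Function('j')(10, 8), Function('c')(1)) = Mul(Add(Mul(-18, 10), Mul(9, 8)), Mul(Rational(-1, 4), 1)) = Mul(Add(-180, 72), Rational(-1, 4)) = Mul(-108, Rational(-1, 4)) = 27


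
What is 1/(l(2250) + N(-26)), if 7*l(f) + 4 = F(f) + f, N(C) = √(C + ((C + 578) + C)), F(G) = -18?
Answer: 3899/1234871 - 245*√5/2469742 ≈ 0.0029356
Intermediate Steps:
N(C) = √(578 + 3*C) (N(C) = √(C + ((578 + C) + C)) = √(C + (578 + 2*C)) = √(578 + 3*C))
l(f) = -22/7 + f/7 (l(f) = -4/7 + (-18 + f)/7 = -4/7 + (-18/7 + f/7) = -22/7 + f/7)
1/(l(2250) + N(-26)) = 1/((-22/7 + (⅐)*2250) + √(578 + 3*(-26))) = 1/((-22/7 + 2250/7) + √(578 - 78)) = 1/(2228/7 + √500) = 1/(2228/7 + 10*√5)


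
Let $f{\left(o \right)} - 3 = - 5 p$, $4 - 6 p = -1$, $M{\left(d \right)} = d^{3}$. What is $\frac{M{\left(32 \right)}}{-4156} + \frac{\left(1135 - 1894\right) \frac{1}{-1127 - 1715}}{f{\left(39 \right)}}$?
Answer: $- \frac{83851627}{10334933} \approx -8.1134$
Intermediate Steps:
$p = \frac{5}{6}$ ($p = \frac{2}{3} - - \frac{1}{6} = \frac{2}{3} + \frac{1}{6} = \frac{5}{6} \approx 0.83333$)
$f{\left(o \right)} = - \frac{7}{6}$ ($f{\left(o \right)} = 3 - \frac{25}{6} = - \frac{7}{6}$)
$\frac{M{\left(32 \right)}}{-4156} + \frac{\left(1135 - 1894\right) \frac{1}{-1127 - 1715}}{f{\left(39 \right)}} = \frac{32^{3}}{-4156} + \frac{\left(1135 - 1894\right) \frac{1}{-1127 - 1715}}{- \frac{7}{6}} = 32768 \left(- \frac{1}{4156}\right) + - \frac{759}{-2842} \left(- \frac{6}{7}\right) = - \frac{8192}{1039} + \left(-759\right) \left(- \frac{1}{2842}\right) \left(- \frac{6}{7}\right) = - \frac{8192}{1039} + \frac{759}{2842} \left(- \frac{6}{7}\right) = - \frac{8192}{1039} - \frac{2277}{9947} = - \frac{83851627}{10334933}$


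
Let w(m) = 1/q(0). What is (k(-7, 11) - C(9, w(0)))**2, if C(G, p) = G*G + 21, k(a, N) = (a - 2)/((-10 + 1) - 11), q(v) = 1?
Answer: 4124961/400 ≈ 10312.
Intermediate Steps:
k(a, N) = 1/10 - a/20 (k(a, N) = (-2 + a)/(-9 - 11) = (-2 + a)/(-20) = (-2 + a)*(-1/20) = 1/10 - a/20)
w(m) = 1 (w(m) = 1/1 = 1)
C(G, p) = 21 + G**2 (C(G, p) = G**2 + 21 = 21 + G**2)
(k(-7, 11) - C(9, w(0)))**2 = ((1/10 - 1/20*(-7)) - (21 + 9**2))**2 = ((1/10 + 7/20) - (21 + 81))**2 = (9/20 - 1*102)**2 = (9/20 - 102)**2 = (-2031/20)**2 = 4124961/400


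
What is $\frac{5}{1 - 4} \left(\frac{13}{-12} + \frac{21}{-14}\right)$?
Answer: $\frac{155}{36} \approx 4.3056$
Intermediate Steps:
$\frac{5}{1 - 4} \left(\frac{13}{-12} + \frac{21}{-14}\right) = \frac{5}{-3} \left(13 \left(- \frac{1}{12}\right) + 21 \left(- \frac{1}{14}\right)\right) = 5 \left(- \frac{1}{3}\right) \left(- \frac{13}{12} - \frac{3}{2}\right) = \left(- \frac{5}{3}\right) \left(- \frac{31}{12}\right) = \frac{155}{36}$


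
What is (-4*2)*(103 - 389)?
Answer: 2288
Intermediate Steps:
(-4*2)*(103 - 389) = -8*(-286) = 2288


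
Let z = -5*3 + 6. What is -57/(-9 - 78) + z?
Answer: -242/29 ≈ -8.3448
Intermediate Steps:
z = -9 (z = -15 + 6 = -9)
-57/(-9 - 78) + z = -57/(-9 - 78) - 9 = -57/(-87) - 9 = -1/87*(-57) - 9 = 19/29 - 9 = -242/29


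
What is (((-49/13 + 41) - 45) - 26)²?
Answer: 192721/169 ≈ 1140.4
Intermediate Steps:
(((-49/13 + 41) - 45) - 26)² = ((484/13 - 45) - 26)² = (-101/13 - 26)² = (-439/13)² = 192721/169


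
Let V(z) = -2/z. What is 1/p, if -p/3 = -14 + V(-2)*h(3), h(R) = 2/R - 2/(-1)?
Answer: 1/34 ≈ 0.029412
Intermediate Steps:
h(R) = 2 + 2/R (h(R) = 2/R - 2*(-1) = 2/R + 2 = 2 + 2/R)
p = 34 (p = -3*(-14 + (-2/(-2))*(2 + 2/3)) = -3*(-14 + (-2*(-½))*(2 + 2*(⅓))) = -3*(-14 + 1*(2 + ⅔)) = -3*(-14 + 1*(8/3)) = -3*(-14 + 8/3) = -3*(-34/3) = 34)
1/p = 1/34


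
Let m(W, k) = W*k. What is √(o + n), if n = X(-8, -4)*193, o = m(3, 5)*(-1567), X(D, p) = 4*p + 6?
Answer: I*√25435 ≈ 159.48*I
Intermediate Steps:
X(D, p) = 6 + 4*p
o = -23505 (o = (3*5)*(-1567) = 15*(-1567) = -23505)
n = -1930 (n = (6 + 4*(-4))*193 = (6 - 16)*193 = -10*193 = -1930)
√(o + n) = √(-23505 - 1930) = √(-25435) = I*√25435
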